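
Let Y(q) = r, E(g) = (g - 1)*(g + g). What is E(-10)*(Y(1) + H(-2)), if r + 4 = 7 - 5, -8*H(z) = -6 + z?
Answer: -220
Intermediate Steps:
H(z) = ¾ - z/8 (H(z) = -(-6 + z)/8 = ¾ - z/8)
E(g) = 2*g*(-1 + g) (E(g) = (-1 + g)*(2*g) = 2*g*(-1 + g))
r = -2 (r = -4 + (7 - 5) = -4 + 2 = -2)
Y(q) = -2
E(-10)*(Y(1) + H(-2)) = (2*(-10)*(-1 - 10))*(-2 + (¾ - ⅛*(-2))) = (2*(-10)*(-11))*(-2 + (¾ + ¼)) = 220*(-2 + 1) = 220*(-1) = -220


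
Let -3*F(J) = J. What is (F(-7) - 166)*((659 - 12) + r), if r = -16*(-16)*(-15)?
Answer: 1567763/3 ≈ 5.2259e+5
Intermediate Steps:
F(J) = -J/3
r = -3840 (r = 256*(-15) = -3840)
(F(-7) - 166)*((659 - 12) + r) = (-1/3*(-7) - 166)*((659 - 12) - 3840) = (7/3 - 166)*(647 - 3840) = -491/3*(-3193) = 1567763/3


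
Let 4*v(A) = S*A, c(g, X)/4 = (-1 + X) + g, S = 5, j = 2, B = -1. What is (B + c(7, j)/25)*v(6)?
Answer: 21/10 ≈ 2.1000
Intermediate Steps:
c(g, X) = -4 + 4*X + 4*g (c(g, X) = 4*((-1 + X) + g) = 4*(-1 + X + g) = -4 + 4*X + 4*g)
v(A) = 5*A/4 (v(A) = (5*A)/4 = 5*A/4)
(B + c(7, j)/25)*v(6) = (-1 + (-4 + 4*2 + 4*7)/25)*((5/4)*6) = (-1 + (-4 + 8 + 28)*(1/25))*(15/2) = (-1 + 32*(1/25))*(15/2) = (-1 + 32/25)*(15/2) = (7/25)*(15/2) = 21/10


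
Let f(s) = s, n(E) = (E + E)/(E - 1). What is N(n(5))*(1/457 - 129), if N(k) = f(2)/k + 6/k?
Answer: -943232/2285 ≈ -412.79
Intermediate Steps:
n(E) = 2*E/(-1 + E) (n(E) = (2*E)/(-1 + E) = 2*E/(-1 + E))
N(k) = 8/k (N(k) = 2/k + 6/k = 8/k)
N(n(5))*(1/457 - 129) = (8/((2*5/(-1 + 5))))*(1/457 - 129) = (8/((2*5/4)))*(1/457 - 129) = (8/((2*5*(¼))))*(-58952/457) = (8/(5/2))*(-58952/457) = (8*(⅖))*(-58952/457) = (16/5)*(-58952/457) = -943232/2285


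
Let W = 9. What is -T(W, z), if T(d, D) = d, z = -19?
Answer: -9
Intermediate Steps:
-T(W, z) = -1*9 = -9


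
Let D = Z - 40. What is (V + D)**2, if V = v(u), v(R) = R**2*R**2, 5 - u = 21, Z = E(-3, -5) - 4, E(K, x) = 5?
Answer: 4289857009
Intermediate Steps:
Z = 1 (Z = 5 - 4 = 1)
u = -16 (u = 5 - 1*21 = 5 - 21 = -16)
v(R) = R**4
V = 65536 (V = (-16)**4 = 65536)
D = -39 (D = 1 - 40 = -39)
(V + D)**2 = (65536 - 39)**2 = 65497**2 = 4289857009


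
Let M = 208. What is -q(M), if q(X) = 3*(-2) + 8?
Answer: -2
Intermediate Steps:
q(X) = 2 (q(X) = -6 + 8 = 2)
-q(M) = -1*2 = -2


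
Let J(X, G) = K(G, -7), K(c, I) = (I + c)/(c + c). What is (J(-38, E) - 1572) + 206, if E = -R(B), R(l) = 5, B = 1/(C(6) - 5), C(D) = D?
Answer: -6824/5 ≈ -1364.8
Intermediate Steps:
K(c, I) = (I + c)/(2*c) (K(c, I) = (I + c)/((2*c)) = (I + c)*(1/(2*c)) = (I + c)/(2*c))
B = 1 (B = 1/(6 - 5) = 1/1 = 1)
E = -5 (E = -1*5 = -5)
J(X, G) = (-7 + G)/(2*G)
(J(-38, E) - 1572) + 206 = ((½)*(-7 - 5)/(-5) - 1572) + 206 = ((½)*(-⅕)*(-12) - 1572) + 206 = (6/5 - 1572) + 206 = -7854/5 + 206 = -6824/5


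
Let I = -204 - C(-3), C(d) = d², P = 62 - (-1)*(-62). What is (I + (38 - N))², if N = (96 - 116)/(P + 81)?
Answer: 200364025/6561 ≈ 30539.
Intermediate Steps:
P = 0 (P = 62 - 1*62 = 62 - 62 = 0)
N = -20/81 (N = (96 - 116)/(0 + 81) = -20/81 ≈ -0.24691)
I = -213 (I = -204 - 1*(-3)² = -204 - 1*9 = -204 - 9 = -213)
(I + (38 - N))² = (-213 + (38 - 1*(-20/81)))² = (-213 + (38 + 20/81))² = (-213 + 3098/81)² = (-14155/81)² = 200364025/6561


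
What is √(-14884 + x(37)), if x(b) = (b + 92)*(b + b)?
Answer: I*√5338 ≈ 73.062*I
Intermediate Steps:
x(b) = 2*b*(92 + b) (x(b) = (92 + b)*(2*b) = 2*b*(92 + b))
√(-14884 + x(37)) = √(-14884 + 2*37*(92 + 37)) = √(-14884 + 2*37*129) = √(-14884 + 9546) = √(-5338) = I*√5338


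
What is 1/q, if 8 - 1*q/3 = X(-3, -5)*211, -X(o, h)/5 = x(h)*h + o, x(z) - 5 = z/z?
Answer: -1/104421 ≈ -9.5766e-6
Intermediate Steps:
x(z) = 6 (x(z) = 5 + z/z = 5 + 1 = 6)
X(o, h) = -30*h - 5*o (X(o, h) = -5*(6*h + o) = -5*(o + 6*h) = -30*h - 5*o)
q = -104421 (q = 24 - 3*(-30*(-5) - 5*(-3))*211 = 24 - 3*(150 + 15)*211 = 24 - 495*211 = 24 - 3*34815 = 24 - 104445 = -104421)
1/q = 1/(-104421) = -1/104421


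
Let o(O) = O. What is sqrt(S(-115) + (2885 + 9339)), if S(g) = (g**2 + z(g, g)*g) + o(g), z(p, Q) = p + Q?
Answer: 2*sqrt(12946) ≈ 227.56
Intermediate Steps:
z(p, Q) = Q + p
S(g) = g + 3*g**2 (S(g) = (g**2 + (g + g)*g) + g = (g**2 + (2*g)*g) + g = (g**2 + 2*g**2) + g = 3*g**2 + g = g + 3*g**2)
sqrt(S(-115) + (2885 + 9339)) = sqrt(-115*(1 + 3*(-115)) + (2885 + 9339)) = sqrt(-115*(1 - 345) + 12224) = sqrt(-115*(-344) + 12224) = sqrt(39560 + 12224) = sqrt(51784) = 2*sqrt(12946)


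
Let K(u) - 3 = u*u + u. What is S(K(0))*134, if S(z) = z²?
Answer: 1206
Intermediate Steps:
K(u) = 3 + u + u² (K(u) = 3 + (u*u + u) = 3 + (u² + u) = 3 + (u + u²) = 3 + u + u²)
S(K(0))*134 = (3 + 0 + 0²)²*134 = (3 + 0 + 0)²*134 = 3²*134 = 9*134 = 1206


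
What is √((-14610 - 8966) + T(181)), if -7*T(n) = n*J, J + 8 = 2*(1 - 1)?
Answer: 48*I*√497/7 ≈ 152.87*I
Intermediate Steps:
J = -8 (J = -8 + 2*(1 - 1) = -8 + 2*0 = -8 + 0 = -8)
T(n) = 8*n/7 (T(n) = -n*(-8)/7 = -(-8)*n/7 = 8*n/7)
√((-14610 - 8966) + T(181)) = √((-14610 - 8966) + (8/7)*181) = √(-23576 + 1448/7) = √(-163584/7) = 48*I*√497/7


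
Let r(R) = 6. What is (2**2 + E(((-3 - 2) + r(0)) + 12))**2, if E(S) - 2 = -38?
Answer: 1024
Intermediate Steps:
E(S) = -36 (E(S) = 2 - 38 = -36)
(2**2 + E(((-3 - 2) + r(0)) + 12))**2 = (2**2 - 36)**2 = (4 - 36)**2 = (-32)**2 = 1024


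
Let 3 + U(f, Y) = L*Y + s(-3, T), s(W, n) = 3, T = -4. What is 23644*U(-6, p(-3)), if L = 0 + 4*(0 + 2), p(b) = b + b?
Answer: -1134912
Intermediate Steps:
p(b) = 2*b
L = 8 (L = 0 + 4*2 = 0 + 8 = 8)
U(f, Y) = 8*Y (U(f, Y) = -3 + (8*Y + 3) = -3 + (3 + 8*Y) = 8*Y)
23644*U(-6, p(-3)) = 23644*(8*(2*(-3))) = 23644*(8*(-6)) = 23644*(-48) = -1134912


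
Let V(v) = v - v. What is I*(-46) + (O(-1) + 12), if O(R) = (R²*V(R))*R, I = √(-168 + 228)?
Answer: 12 - 92*√15 ≈ -344.31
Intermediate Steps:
V(v) = 0
I = 2*√15 (I = √60 = 2*√15 ≈ 7.7460)
O(R) = 0 (O(R) = (R²*0)*R = 0*R = 0)
I*(-46) + (O(-1) + 12) = (2*√15)*(-46) + (0 + 12) = -92*√15 + 12 = 12 - 92*√15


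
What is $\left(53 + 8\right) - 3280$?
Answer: $-3219$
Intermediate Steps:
$\left(53 + 8\right) - 3280 = 61 - 3280 = -3219$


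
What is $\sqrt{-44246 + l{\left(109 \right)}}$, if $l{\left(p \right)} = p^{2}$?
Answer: $i \sqrt{32365} \approx 179.9 i$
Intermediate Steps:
$\sqrt{-44246 + l{\left(109 \right)}} = \sqrt{-44246 + 109^{2}} = \sqrt{-44246 + 11881} = \sqrt{-32365} = i \sqrt{32365}$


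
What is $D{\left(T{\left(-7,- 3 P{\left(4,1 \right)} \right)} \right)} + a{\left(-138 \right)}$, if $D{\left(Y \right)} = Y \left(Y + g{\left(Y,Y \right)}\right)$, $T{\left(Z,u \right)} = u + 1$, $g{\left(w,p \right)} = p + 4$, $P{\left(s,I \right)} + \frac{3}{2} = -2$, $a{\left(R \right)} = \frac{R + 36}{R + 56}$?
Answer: $\frac{25563}{82} \approx 311.74$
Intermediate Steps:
$a{\left(R \right)} = \frac{36 + R}{56 + R}$
$P{\left(s,I \right)} = - \frac{7}{2}$ ($P{\left(s,I \right)} = - \frac{3}{2} - 2 = - \frac{7}{2}$)
$g{\left(w,p \right)} = 4 + p$
$T{\left(Z,u \right)} = 1 + u$
$D{\left(Y \right)} = Y \left(4 + 2 Y\right)$ ($D{\left(Y \right)} = Y \left(Y + \left(4 + Y\right)\right) = Y \left(4 + 2 Y\right)$)
$D{\left(T{\left(-7,- 3 P{\left(4,1 \right)} \right)} \right)} + a{\left(-138 \right)} = 2 \left(1 - - \frac{21}{2}\right) \left(2 + \left(1 - - \frac{21}{2}\right)\right) + \frac{36 - 138}{56 - 138} = 2 \left(1 + \frac{21}{2}\right) \left(2 + \left(1 + \frac{21}{2}\right)\right) + \frac{1}{-82} \left(-102\right) = 2 \cdot \frac{23}{2} \left(2 + \frac{23}{2}\right) - - \frac{51}{41} = 2 \cdot \frac{23}{2} \cdot \frac{27}{2} + \frac{51}{41} = \frac{621}{2} + \frac{51}{41} = \frac{25563}{82}$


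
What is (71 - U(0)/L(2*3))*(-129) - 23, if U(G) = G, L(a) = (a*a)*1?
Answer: -9182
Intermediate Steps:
L(a) = a² (L(a) = a²*1 = a²)
(71 - U(0)/L(2*3))*(-129) - 23 = (71 - 0/((2*3)²))*(-129) - 23 = (71 - 0/(6²))*(-129) - 23 = (71 - 0/36)*(-129) - 23 = (71 - 1*0)*(-129) - 23 = (71 + 0)*(-129) - 23 = 71*(-129) - 23 = -9159 - 23 = -9182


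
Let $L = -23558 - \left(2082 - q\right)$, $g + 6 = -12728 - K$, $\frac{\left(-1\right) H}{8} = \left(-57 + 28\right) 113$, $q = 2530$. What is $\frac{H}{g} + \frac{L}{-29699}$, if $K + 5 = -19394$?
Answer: $\frac{932617134}{197943835} \approx 4.7115$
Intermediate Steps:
$K = -19399$ ($K = -5 - 19394 = -19399$)
$H = 26216$ ($H = - 8 \left(-57 + 28\right) 113 = - 8 \left(\left(-29\right) 113\right) = \left(-8\right) \left(-3277\right) = 26216$)
$g = 6665$ ($g = -6 - -6671 = -6 + \left(-12728 + 19399\right) = -6 + 6671 = 6665$)
$L = -23110$ ($L = -23558 - \left(2082 - 2530\right) = -23558 - -448 = -23558 + 448 = -23110$)
$\frac{H}{g} + \frac{L}{-29699} = \frac{26216}{6665} - \frac{23110}{-29699} = 26216 \cdot \frac{1}{6665} - - \frac{23110}{29699} = \frac{26216}{6665} + \frac{23110}{29699} = \frac{932617134}{197943835}$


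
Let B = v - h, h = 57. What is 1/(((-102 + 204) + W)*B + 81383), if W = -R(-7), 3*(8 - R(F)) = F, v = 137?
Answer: 3/266149 ≈ 1.1272e-5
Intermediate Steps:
R(F) = 8 - F/3
B = 80 (B = 137 - 1*57 = 137 - 57 = 80)
W = -31/3 (W = -(8 - 1/3*(-7)) = -(8 + 7/3) = -1*31/3 = -31/3 ≈ -10.333)
1/(((-102 + 204) + W)*B + 81383) = 1/(((-102 + 204) - 31/3)*80 + 81383) = 1/((102 - 31/3)*80 + 81383) = 1/((275/3)*80 + 81383) = 1/(22000/3 + 81383) = 1/(266149/3) = 3/266149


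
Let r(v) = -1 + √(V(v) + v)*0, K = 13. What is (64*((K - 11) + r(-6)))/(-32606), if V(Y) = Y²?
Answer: -32/16303 ≈ -0.0019628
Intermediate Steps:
r(v) = -1 (r(v) = -1 + √(v² + v)*0 = -1 + √(v + v²)*0 = -1 + 0 = -1)
(64*((K - 11) + r(-6)))/(-32606) = (64*((13 - 11) - 1))/(-32606) = (64*(2 - 1))*(-1/32606) = (64*1)*(-1/32606) = 64*(-1/32606) = -32/16303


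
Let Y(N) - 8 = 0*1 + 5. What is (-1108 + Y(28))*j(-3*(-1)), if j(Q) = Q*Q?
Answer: -9855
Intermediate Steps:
j(Q) = Q**2
Y(N) = 13 (Y(N) = 8 + (0*1 + 5) = 8 + (0 + 5) = 8 + 5 = 13)
(-1108 + Y(28))*j(-3*(-1)) = (-1108 + 13)*(-3*(-1))**2 = -1095*3**2 = -1095*9 = -9855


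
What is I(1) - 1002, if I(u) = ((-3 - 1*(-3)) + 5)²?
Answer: -977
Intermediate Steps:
I(u) = 25 (I(u) = ((-3 + 3) + 5)² = (0 + 5)² = 5² = 25)
I(1) - 1002 = 25 - 1002 = -977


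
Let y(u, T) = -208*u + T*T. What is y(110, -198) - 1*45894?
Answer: -29570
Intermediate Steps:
y(u, T) = T² - 208*u (y(u, T) = -208*u + T² = T² - 208*u)
y(110, -198) - 1*45894 = ((-198)² - 208*110) - 1*45894 = (39204 - 22880) - 45894 = 16324 - 45894 = -29570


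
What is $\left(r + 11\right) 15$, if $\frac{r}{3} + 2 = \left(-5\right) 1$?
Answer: $-150$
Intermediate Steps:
$r = -21$ ($r = -6 + 3 \left(\left(-5\right) 1\right) = -6 + 3 \left(-5\right) = -6 - 15 = -21$)
$\left(r + 11\right) 15 = \left(-21 + 11\right) 15 = \left(-10\right) 15 = -150$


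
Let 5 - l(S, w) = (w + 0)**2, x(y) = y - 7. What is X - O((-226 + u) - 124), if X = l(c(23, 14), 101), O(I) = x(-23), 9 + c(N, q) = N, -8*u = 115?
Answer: -10166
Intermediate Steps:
u = -115/8 (u = -1/8*115 = -115/8 ≈ -14.375)
c(N, q) = -9 + N
x(y) = -7 + y
O(I) = -30 (O(I) = -7 - 23 = -30)
l(S, w) = 5 - w**2 (l(S, w) = 5 - (w + 0)**2 = 5 - w**2)
X = -10196 (X = 5 - 1*101**2 = 5 - 1*10201 = 5 - 10201 = -10196)
X - O((-226 + u) - 124) = -10196 - 1*(-30) = -10196 + 30 = -10166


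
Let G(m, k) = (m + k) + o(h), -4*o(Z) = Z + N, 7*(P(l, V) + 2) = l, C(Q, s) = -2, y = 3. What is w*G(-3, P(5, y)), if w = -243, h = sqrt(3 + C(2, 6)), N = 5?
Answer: 19683/14 ≈ 1405.9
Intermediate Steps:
P(l, V) = -2 + l/7
h = 1 (h = sqrt(3 - 2) = sqrt(1) = 1)
o(Z) = -5/4 - Z/4 (o(Z) = -(Z + 5)/4 = -(5 + Z)/4 = -5/4 - Z/4)
G(m, k) = -3/2 + k + m (G(m, k) = (m + k) + (-5/4 - 1/4*1) = (k + m) + (-5/4 - 1/4) = (k + m) - 3/2 = -3/2 + k + m)
w*G(-3, P(5, y)) = -243*(-3/2 + (-2 + (1/7)*5) - 3) = -243*(-3/2 + (-2 + 5/7) - 3) = -243*(-3/2 - 9/7 - 3) = -243*(-81/14) = 19683/14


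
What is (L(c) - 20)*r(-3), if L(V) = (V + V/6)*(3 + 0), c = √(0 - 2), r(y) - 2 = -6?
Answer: 80 - 14*I*√2 ≈ 80.0 - 19.799*I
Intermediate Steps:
r(y) = -4 (r(y) = 2 - 6 = -4)
c = I*√2 (c = √(-2) = I*√2 ≈ 1.4142*I)
L(V) = 7*V/2 (L(V) = (V + V*(⅙))*3 = (V + V/6)*3 = (7*V/6)*3 = 7*V/2)
(L(c) - 20)*r(-3) = (7*(I*√2)/2 - 20)*(-4) = (7*I*√2/2 - 20)*(-4) = (-20 + 7*I*√2/2)*(-4) = 80 - 14*I*√2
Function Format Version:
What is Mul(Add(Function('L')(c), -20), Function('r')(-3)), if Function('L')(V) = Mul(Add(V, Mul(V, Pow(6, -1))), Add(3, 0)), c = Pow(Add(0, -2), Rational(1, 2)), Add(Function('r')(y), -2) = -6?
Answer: Add(80, Mul(-14, I, Pow(2, Rational(1, 2)))) ≈ Add(80.000, Mul(-19.799, I))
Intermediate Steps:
Function('r')(y) = -4 (Function('r')(y) = Add(2, -6) = -4)
c = Mul(I, Pow(2, Rational(1, 2))) (c = Pow(-2, Rational(1, 2)) = Mul(I, Pow(2, Rational(1, 2))) ≈ Mul(1.4142, I))
Function('L')(V) = Mul(Rational(7, 2), V) (Function('L')(V) = Mul(Add(V, Mul(V, Rational(1, 6))), 3) = Mul(Add(V, Mul(Rational(1, 6), V)), 3) = Mul(Mul(Rational(7, 6), V), 3) = Mul(Rational(7, 2), V))
Mul(Add(Function('L')(c), -20), Function('r')(-3)) = Mul(Add(Mul(Rational(7, 2), Mul(I, Pow(2, Rational(1, 2)))), -20), -4) = Mul(Add(Mul(Rational(7, 2), I, Pow(2, Rational(1, 2))), -20), -4) = Mul(Add(-20, Mul(Rational(7, 2), I, Pow(2, Rational(1, 2)))), -4) = Add(80, Mul(-14, I, Pow(2, Rational(1, 2))))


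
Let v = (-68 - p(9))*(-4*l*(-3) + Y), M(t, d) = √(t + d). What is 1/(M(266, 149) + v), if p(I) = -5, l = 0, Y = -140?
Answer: 1764/15558397 - √415/77791985 ≈ 0.00011312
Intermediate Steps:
M(t, d) = √(d + t)
v = 8820 (v = (-68 - 1*(-5))*(-4*0*(-3) - 140) = (-68 + 5)*(0*(-3) - 140) = -63*(0 - 140) = -63*(-140) = 8820)
1/(M(266, 149) + v) = 1/(√(149 + 266) + 8820) = 1/(√415 + 8820) = 1/(8820 + √415)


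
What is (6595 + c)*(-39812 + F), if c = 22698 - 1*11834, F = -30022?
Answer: -1219231806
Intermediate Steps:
c = 10864 (c = 22698 - 11834 = 10864)
(6595 + c)*(-39812 + F) = (6595 + 10864)*(-39812 - 30022) = 17459*(-69834) = -1219231806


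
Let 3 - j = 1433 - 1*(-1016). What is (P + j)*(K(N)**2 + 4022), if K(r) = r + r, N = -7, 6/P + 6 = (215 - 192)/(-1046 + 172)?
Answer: -2363606916/229 ≈ -1.0321e+7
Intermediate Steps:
P = -228/229 (P = 6/(-6 + (215 - 192)/(-1046 + 172)) = 6/(-6 + 23/(-874)) = 6/(-6 + 23*(-1/874)) = 6/(-6 - 1/38) = 6/(-229/38) = 6*(-38/229) = -228/229 ≈ -0.99563)
K(r) = 2*r
j = -2446 (j = 3 - (1433 - 1*(-1016)) = 3 - (1433 + 1016) = 3 - 1*2449 = 3 - 2449 = -2446)
(P + j)*(K(N)**2 + 4022) = (-228/229 - 2446)*((2*(-7))**2 + 4022) = -560362*((-14)**2 + 4022)/229 = -560362*(196 + 4022)/229 = -560362/229*4218 = -2363606916/229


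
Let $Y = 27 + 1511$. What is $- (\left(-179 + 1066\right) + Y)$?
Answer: $-2425$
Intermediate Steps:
$Y = 1538$
$- (\left(-179 + 1066\right) + Y) = - (\left(-179 + 1066\right) + 1538) = - (887 + 1538) = \left(-1\right) 2425 = -2425$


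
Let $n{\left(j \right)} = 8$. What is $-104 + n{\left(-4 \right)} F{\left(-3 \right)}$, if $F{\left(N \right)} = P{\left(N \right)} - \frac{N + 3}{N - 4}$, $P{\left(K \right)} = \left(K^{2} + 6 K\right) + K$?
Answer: $-200$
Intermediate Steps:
$P{\left(K \right)} = K^{2} + 7 K$
$F{\left(N \right)} = N \left(7 + N\right) - \frac{3 + N}{-4 + N}$ ($F{\left(N \right)} = N \left(7 + N\right) - \frac{N + 3}{N - 4} = N \left(7 + N\right) - \frac{3 + N}{-4 + N}$)
$-104 + n{\left(-4 \right)} F{\left(-3 \right)} = -104 + 8 \frac{-3 + \left(-3\right)^{3} - -87 + 3 \left(-3\right)^{2}}{-4 - 3} = -104 + 8 \frac{-3 - 27 + 87 + 3 \cdot 9}{-7} = -104 + 8 \left(- \frac{-3 - 27 + 87 + 27}{7}\right) = -104 + 8 \left(\left(- \frac{1}{7}\right) 84\right) = -104 + 8 \left(-12\right) = -104 - 96 = -200$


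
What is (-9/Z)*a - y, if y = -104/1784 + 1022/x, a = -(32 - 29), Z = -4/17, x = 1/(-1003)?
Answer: 914256567/892 ≈ 1.0250e+6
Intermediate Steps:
x = -1/1003 ≈ -0.00099701
Z = -4/17 (Z = -4*1/17 = -4/17 ≈ -0.23529)
a = -3 (a = -1*3 = -3)
y = -228589731/223 (y = -104/1784 + 1022/(-1/1003) = -104*1/1784 + 1022*(-1003) = -13/223 - 1025066 = -228589731/223 ≈ -1.0251e+6)
(-9/Z)*a - y = -9/(-4/17)*(-3) - 1*(-228589731/223) = -9*(-17/4)*(-3) + 228589731/223 = (153/4)*(-3) + 228589731/223 = -459/4 + 228589731/223 = 914256567/892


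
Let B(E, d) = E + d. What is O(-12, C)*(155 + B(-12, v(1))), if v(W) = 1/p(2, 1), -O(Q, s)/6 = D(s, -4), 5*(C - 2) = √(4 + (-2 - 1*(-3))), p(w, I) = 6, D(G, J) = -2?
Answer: 1718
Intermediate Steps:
C = 2 + √5/5 (C = 2 + √(4 + (-2 - 1*(-3)))/5 = 2 + √(4 + (-2 + 3))/5 = 2 + √(4 + 1)/5 = 2 + √5/5 ≈ 2.4472)
O(Q, s) = 12 (O(Q, s) = -6*(-2) = 12)
v(W) = ⅙ (v(W) = 1/6 = ⅙)
O(-12, C)*(155 + B(-12, v(1))) = 12*(155 + (-12 + ⅙)) = 12*(155 - 71/6) = 12*(859/6) = 1718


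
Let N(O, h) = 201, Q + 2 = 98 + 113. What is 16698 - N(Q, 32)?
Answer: 16497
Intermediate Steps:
Q = 209 (Q = -2 + (98 + 113) = -2 + 211 = 209)
16698 - N(Q, 32) = 16698 - 1*201 = 16698 - 201 = 16497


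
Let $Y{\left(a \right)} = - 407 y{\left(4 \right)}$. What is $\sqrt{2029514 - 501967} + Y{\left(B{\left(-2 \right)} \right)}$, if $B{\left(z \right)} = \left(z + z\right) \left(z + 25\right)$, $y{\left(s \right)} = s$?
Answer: $-1628 + \sqrt{1527547} \approx -392.06$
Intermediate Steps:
$B{\left(z \right)} = 2 z \left(25 + z\right)$
$Y{\left(a \right)} = -1628$ ($Y{\left(a \right)} = \left(-407\right) 4 = -1628$)
$\sqrt{2029514 - 501967} + Y{\left(B{\left(-2 \right)} \right)} = \sqrt{2029514 - 501967} - 1628 = \sqrt{1527547} - 1628 = -1628 + \sqrt{1527547}$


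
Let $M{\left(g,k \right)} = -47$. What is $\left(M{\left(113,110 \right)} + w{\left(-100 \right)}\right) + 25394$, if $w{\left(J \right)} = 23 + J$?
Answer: $25270$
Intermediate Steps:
$\left(M{\left(113,110 \right)} + w{\left(-100 \right)}\right) + 25394 = \left(-47 + \left(23 - 100\right)\right) + 25394 = \left(-47 - 77\right) + 25394 = -124 + 25394 = 25270$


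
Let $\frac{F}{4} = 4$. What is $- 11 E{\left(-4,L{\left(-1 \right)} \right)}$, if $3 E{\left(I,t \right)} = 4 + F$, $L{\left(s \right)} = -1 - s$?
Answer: $- \frac{220}{3} \approx -73.333$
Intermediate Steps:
$F = 16$ ($F = 4 \cdot 4 = 16$)
$E{\left(I,t \right)} = \frac{20}{3}$ ($E{\left(I,t \right)} = \frac{4 + 16}{3} = \frac{1}{3} \cdot 20 = \frac{20}{3}$)
$- 11 E{\left(-4,L{\left(-1 \right)} \right)} = \left(-11\right) \frac{20}{3} = - \frac{220}{3}$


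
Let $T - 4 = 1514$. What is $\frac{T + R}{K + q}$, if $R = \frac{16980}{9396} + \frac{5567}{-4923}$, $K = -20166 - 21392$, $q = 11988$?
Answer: $- \frac{325225297}{6332430285} \approx -0.051359$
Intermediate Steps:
$K = -41558$ ($K = -20166 - 21392 = -41558$)
$R = \frac{289676}{428301}$ ($R = 16980 \cdot \frac{1}{9396} + 5567 \left(- \frac{1}{4923}\right) = \frac{1415}{783} - \frac{5567}{4923} = \frac{289676}{428301} \approx 0.67634$)
$T = 1518$ ($T = 4 + 1514 = 1518$)
$\frac{T + R}{K + q} = \frac{1518 + \frac{289676}{428301}}{-41558 + 11988} = \frac{650450594}{428301 \left(-29570\right)} = \frac{650450594}{428301} \left(- \frac{1}{29570}\right) = - \frac{325225297}{6332430285}$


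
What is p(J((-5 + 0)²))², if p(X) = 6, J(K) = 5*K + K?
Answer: 36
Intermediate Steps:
J(K) = 6*K
p(J((-5 + 0)²))² = 6² = 36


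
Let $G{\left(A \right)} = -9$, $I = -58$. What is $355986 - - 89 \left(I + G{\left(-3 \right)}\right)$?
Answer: $350023$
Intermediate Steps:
$355986 - - 89 \left(I + G{\left(-3 \right)}\right) = 355986 - - 89 \left(-58 - 9\right) = 355986 - \left(-89\right) \left(-67\right) = 355986 - 5963 = 350023$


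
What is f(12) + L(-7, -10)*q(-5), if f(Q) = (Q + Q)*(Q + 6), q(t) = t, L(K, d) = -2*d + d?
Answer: 382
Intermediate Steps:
L(K, d) = -d
f(Q) = 2*Q*(6 + Q) (f(Q) = (2*Q)*(6 + Q) = 2*Q*(6 + Q))
f(12) + L(-7, -10)*q(-5) = 2*12*(6 + 12) - 1*(-10)*(-5) = 2*12*18 + 10*(-5) = 432 - 50 = 382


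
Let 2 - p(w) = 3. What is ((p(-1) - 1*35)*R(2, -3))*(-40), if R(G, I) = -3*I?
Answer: 12960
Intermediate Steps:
p(w) = -1 (p(w) = 2 - 1*3 = 2 - 3 = -1)
((p(-1) - 1*35)*R(2, -3))*(-40) = ((-1 - 1*35)*(-3*(-3)))*(-40) = ((-1 - 35)*9)*(-40) = -36*9*(-40) = -324*(-40) = 12960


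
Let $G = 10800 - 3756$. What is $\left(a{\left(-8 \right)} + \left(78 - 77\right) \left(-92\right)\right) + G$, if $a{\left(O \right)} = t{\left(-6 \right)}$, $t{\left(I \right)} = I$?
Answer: $6946$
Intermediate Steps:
$a{\left(O \right)} = -6$
$G = 7044$
$\left(a{\left(-8 \right)} + \left(78 - 77\right) \left(-92\right)\right) + G = \left(-6 + \left(78 - 77\right) \left(-92\right)\right) + 7044 = \left(-6 + 1 \left(-92\right)\right) + 7044 = \left(-6 - 92\right) + 7044 = -98 + 7044 = 6946$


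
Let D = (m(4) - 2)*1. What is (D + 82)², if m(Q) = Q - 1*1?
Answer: 6889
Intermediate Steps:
m(Q) = -1 + Q (m(Q) = Q - 1 = -1 + Q)
D = 1 (D = ((-1 + 4) - 2)*1 = (3 - 2)*1 = 1*1 = 1)
(D + 82)² = (1 + 82)² = 83² = 6889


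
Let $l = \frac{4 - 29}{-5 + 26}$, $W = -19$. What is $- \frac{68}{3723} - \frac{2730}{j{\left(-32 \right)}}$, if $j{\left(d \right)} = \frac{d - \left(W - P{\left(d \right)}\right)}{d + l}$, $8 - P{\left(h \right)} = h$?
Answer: $\frac{6614494}{1971} \approx 3355.9$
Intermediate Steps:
$P{\left(h \right)} = 8 - h$
$l = - \frac{25}{21} \approx -1.1905$
$j{\left(d \right)} = \frac{27}{- \frac{25}{21} + d}$ ($j{\left(d \right)} = \frac{d - \left(-27 + d\right)}{d - \frac{25}{21}} = \frac{d + \left(\left(8 - d\right) + 19\right)}{- \frac{25}{21} + d} = \frac{d - \left(-27 + d\right)}{- \frac{25}{21} + d} = \frac{27}{- \frac{25}{21} + d}$)
$- \frac{68}{3723} - \frac{2730}{j{\left(-32 \right)}} = - \frac{68}{3723} - \frac{2730}{567 \frac{1}{-25 + 21 \left(-32\right)}} = \left(-68\right) \frac{1}{3723} - \frac{2730}{567 \frac{1}{-25 - 672}} = - \frac{4}{219} - \frac{2730}{567 \frac{1}{-697}} = - \frac{4}{219} - \frac{2730}{567 \left(- \frac{1}{697}\right)} = - \frac{4}{219} - \frac{2730}{- \frac{567}{697}} = - \frac{4}{219} - - \frac{90610}{27} = - \frac{4}{219} + \frac{90610}{27} = \frac{6614494}{1971}$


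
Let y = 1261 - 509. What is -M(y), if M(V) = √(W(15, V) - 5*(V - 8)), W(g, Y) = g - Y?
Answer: -I*√4457 ≈ -66.761*I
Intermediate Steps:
y = 752
M(V) = √(55 - 6*V) (M(V) = √((15 - V) - 5*(V - 8)) = √((15 - V) - 5*(-8 + V)) = √((15 - V) + (40 - 5*V)) = √(55 - 6*V))
-M(y) = -√(55 - 6*752) = -√(55 - 4512) = -√(-4457) = -I*√4457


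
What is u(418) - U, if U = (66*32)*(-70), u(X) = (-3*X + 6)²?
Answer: 1705344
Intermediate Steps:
u(X) = (6 - 3*X)²
U = -147840 (U = 2112*(-70) = -147840)
u(418) - U = 9*(-2 + 418)² - 1*(-147840) = 9*416² + 147840 = 9*173056 + 147840 = 1557504 + 147840 = 1705344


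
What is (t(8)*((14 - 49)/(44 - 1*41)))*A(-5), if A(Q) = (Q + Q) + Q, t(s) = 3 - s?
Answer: -875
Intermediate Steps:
A(Q) = 3*Q (A(Q) = 2*Q + Q = 3*Q)
(t(8)*((14 - 49)/(44 - 1*41)))*A(-5) = ((3 - 1*8)*((14 - 49)/(44 - 1*41)))*(3*(-5)) = ((3 - 8)*(-35/(44 - 41)))*(-15) = -(-175)/3*(-15) = -5*(-35/3)*(-15) = (175/3)*(-15) = -875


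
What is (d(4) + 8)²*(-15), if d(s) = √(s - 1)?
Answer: -1005 - 240*√3 ≈ -1420.7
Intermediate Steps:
d(s) = √(-1 + s)
(d(4) + 8)²*(-15) = (√(-1 + 4) + 8)²*(-15) = (√3 + 8)²*(-15) = (8 + √3)²*(-15) = -15*(8 + √3)²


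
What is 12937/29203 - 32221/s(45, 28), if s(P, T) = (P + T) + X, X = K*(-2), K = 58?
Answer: 941506154/1255729 ≈ 749.77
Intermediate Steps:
X = -116 (X = 58*(-2) = -116)
s(P, T) = -116 + P + T (s(P, T) = (P + T) - 116 = -116 + P + T)
12937/29203 - 32221/s(45, 28) = 12937/29203 - 32221/(-116 + 45 + 28) = 12937*(1/29203) - 32221/(-43) = 12937/29203 - 32221*(-1/43) = 12937/29203 + 32221/43 = 941506154/1255729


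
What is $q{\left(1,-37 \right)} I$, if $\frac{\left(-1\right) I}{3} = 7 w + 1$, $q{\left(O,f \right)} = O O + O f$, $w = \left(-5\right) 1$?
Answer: $-3672$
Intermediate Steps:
$w = -5$
$q{\left(O,f \right)} = O^{2} + O f$
$I = 102$ ($I = - 3 \left(7 \left(-5\right) + 1\right) = - 3 \left(-35 + 1\right) = \left(-3\right) \left(-34\right) = 102$)
$q{\left(1,-37 \right)} I = 1 \left(1 - 37\right) 102 = 1 \left(-36\right) 102 = \left(-36\right) 102 = -3672$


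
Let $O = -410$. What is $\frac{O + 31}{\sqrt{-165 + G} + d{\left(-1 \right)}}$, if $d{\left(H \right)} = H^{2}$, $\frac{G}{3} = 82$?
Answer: $- \frac{379}{10} \approx -37.9$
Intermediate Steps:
$G = 246$ ($G = 3 \cdot 82 = 246$)
$\frac{O + 31}{\sqrt{-165 + G} + d{\left(-1 \right)}} = \frac{-410 + 31}{\sqrt{-165 + 246} + \left(-1\right)^{2}} = - \frac{379}{\sqrt{81} + 1} = - \frac{379}{9 + 1} = - \frac{379}{10}$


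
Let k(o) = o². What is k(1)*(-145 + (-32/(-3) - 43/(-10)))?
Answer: -3901/30 ≈ -130.03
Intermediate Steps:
k(1)*(-145 + (-32/(-3) - 43/(-10))) = 1²*(-145 + (-32/(-3) - 43/(-10))) = 1*(-145 + (-32*(-⅓) - 43*(-⅒))) = 1*(-145 + (32/3 + 43/10)) = 1*(-145 + 449/30) = 1*(-3901/30) = -3901/30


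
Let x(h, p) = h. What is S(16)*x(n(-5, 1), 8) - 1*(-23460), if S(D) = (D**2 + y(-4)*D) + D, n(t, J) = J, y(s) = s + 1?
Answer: 23684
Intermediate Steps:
y(s) = 1 + s
S(D) = D**2 - 2*D (S(D) = (D**2 + (1 - 4)*D) + D = (D**2 - 3*D) + D = D**2 - 2*D)
S(16)*x(n(-5, 1), 8) - 1*(-23460) = (16*(-2 + 16))*1 - 1*(-23460) = (16*14)*1 + 23460 = 224*1 + 23460 = 224 + 23460 = 23684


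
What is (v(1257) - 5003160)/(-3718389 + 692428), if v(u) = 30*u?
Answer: 4965450/3025961 ≈ 1.6409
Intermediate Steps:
(v(1257) - 5003160)/(-3718389 + 692428) = (30*1257 - 5003160)/(-3718389 + 692428) = (37710 - 5003160)/(-3025961) = -4965450*(-1/3025961) = 4965450/3025961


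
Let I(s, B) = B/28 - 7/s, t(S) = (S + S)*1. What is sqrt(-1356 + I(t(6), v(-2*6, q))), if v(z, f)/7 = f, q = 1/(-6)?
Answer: I*sqrt(21706)/4 ≈ 36.832*I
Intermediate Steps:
q = -1/6 ≈ -0.16667
v(z, f) = 7*f
t(S) = 2*S (t(S) = (2*S)*1 = 2*S)
I(s, B) = -7/s + B/28 (I(s, B) = B*(1/28) - 7/s = B/28 - 7/s = -7/s + B/28)
sqrt(-1356 + I(t(6), v(-2*6, q))) = sqrt(-1356 + (-7/(2*6) + (7*(-1/6))/28)) = sqrt(-1356 + (-7/12 + (1/28)*(-7/6))) = sqrt(-1356 + (-7*1/12 - 1/24)) = sqrt(-1356 + (-7/12 - 1/24)) = sqrt(-1356 - 5/8) = sqrt(-10853/8) = I*sqrt(21706)/4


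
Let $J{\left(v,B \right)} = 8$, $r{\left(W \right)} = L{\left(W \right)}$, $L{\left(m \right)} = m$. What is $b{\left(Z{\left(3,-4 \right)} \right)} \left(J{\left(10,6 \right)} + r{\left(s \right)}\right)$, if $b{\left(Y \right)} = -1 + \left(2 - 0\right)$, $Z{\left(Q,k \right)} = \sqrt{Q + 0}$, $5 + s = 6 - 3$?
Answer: $6$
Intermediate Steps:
$s = -2$ ($s = -5 + \left(6 - 3\right) = -5 + 3 = -2$)
$r{\left(W \right)} = W$
$Z{\left(Q,k \right)} = \sqrt{Q}$
$b{\left(Y \right)} = 1$ ($b{\left(Y \right)} = -1 + \left(2 + 0\right) = -1 + 2 = 1$)
$b{\left(Z{\left(3,-4 \right)} \right)} \left(J{\left(10,6 \right)} + r{\left(s \right)}\right) = 1 \left(8 - 2\right) = 1 \cdot 6 = 6$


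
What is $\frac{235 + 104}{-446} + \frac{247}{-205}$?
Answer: $- \frac{179657}{91430} \approx -1.965$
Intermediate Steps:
$\frac{235 + 104}{-446} + \frac{247}{-205} = 339 \left(- \frac{1}{446}\right) + 247 \left(- \frac{1}{205}\right) = - \frac{339}{446} - \frac{247}{205} = - \frac{179657}{91430}$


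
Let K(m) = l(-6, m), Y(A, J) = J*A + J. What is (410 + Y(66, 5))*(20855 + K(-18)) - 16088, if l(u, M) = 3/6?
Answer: 31042519/2 ≈ 1.5521e+7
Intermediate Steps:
Y(A, J) = J + A*J (Y(A, J) = A*J + J = J + A*J)
l(u, M) = ½ (l(u, M) = 3*(⅙) = ½)
K(m) = ½
(410 + Y(66, 5))*(20855 + K(-18)) - 16088 = (410 + 5*(1 + 66))*(20855 + ½) - 16088 = (410 + 5*67)*(41711/2) - 16088 = (410 + 335)*(41711/2) - 16088 = 745*(41711/2) - 16088 = 31074695/2 - 16088 = 31042519/2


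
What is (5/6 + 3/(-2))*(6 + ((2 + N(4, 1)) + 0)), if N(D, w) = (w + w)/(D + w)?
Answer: -28/5 ≈ -5.6000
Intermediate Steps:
N(D, w) = 2*w/(D + w) (N(D, w) = (2*w)/(D + w) = 2*w/(D + w))
(5/6 + 3/(-2))*(6 + ((2 + N(4, 1)) + 0)) = (5/6 + 3/(-2))*(6 + ((2 + 2*1/(4 + 1)) + 0)) = (5*(⅙) + 3*(-½))*(6 + ((2 + 2*1/5) + 0)) = (⅚ - 3/2)*(6 + ((2 + 2*1*(⅕)) + 0)) = -2*(6 + ((2 + ⅖) + 0))/3 = -2*(6 + (12/5 + 0))/3 = -2*(6 + 12/5)/3 = -⅔*42/5 = -28/5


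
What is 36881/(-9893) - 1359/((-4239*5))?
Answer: -6566224/1792155 ≈ -3.6639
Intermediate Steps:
36881/(-9893) - 1359/((-4239*5)) = 36881*(-1/9893) - 1359/(-21195) = -2837/761 - 1359*(-1/21195) = -2837/761 + 151/2355 = -6566224/1792155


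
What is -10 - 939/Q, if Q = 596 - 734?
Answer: -147/46 ≈ -3.1957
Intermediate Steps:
Q = -138
-10 - 939/Q = -10 - 939/(-138) = -10 - 939*(-1/138) = -10 + 313/46 = -147/46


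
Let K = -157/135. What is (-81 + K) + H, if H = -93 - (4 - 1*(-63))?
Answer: -32692/135 ≈ -242.16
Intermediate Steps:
K = -157/135 (K = -157*1/135 = -157/135 ≈ -1.1630)
H = -160 (H = -93 - (4 + 63) = -93 - 1*67 = -93 - 67 = -160)
(-81 + K) + H = (-81 - 157/135) - 160 = -11092/135 - 160 = -32692/135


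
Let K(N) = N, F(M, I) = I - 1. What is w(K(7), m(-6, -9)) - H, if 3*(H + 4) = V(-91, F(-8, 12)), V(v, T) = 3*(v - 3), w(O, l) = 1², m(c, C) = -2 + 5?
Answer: 99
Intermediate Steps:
m(c, C) = 3
F(M, I) = -1 + I
w(O, l) = 1
V(v, T) = -9 + 3*v (V(v, T) = 3*(-3 + v) = -9 + 3*v)
H = -98 (H = -4 + (-9 + 3*(-91))/3 = -4 + (-9 - 273)/3 = -4 + (⅓)*(-282) = -4 - 94 = -98)
w(K(7), m(-6, -9)) - H = 1 - 1*(-98) = 1 + 98 = 99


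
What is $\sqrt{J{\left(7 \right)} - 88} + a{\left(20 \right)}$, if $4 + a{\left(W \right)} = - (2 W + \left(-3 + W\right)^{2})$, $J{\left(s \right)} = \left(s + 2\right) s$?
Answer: $-333 + 5 i \approx -333.0 + 5.0 i$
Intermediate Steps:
$J{\left(s \right)} = s \left(2 + s\right)$ ($J{\left(s \right)} = \left(2 + s\right) s = s \left(2 + s\right)$)
$a{\left(W \right)} = -4 - \left(-3 + W\right)^{2} - 2 W$ ($a{\left(W \right)} = -4 - \left(2 W + \left(-3 + W\right)^{2}\right) = -4 - \left(\left(-3 + W\right)^{2} + 2 W\right) = -4 - \left(-3 + W\right)^{2} - 2 W$)
$\sqrt{J{\left(7 \right)} - 88} + a{\left(20 \right)} = \sqrt{7 \left(2 + 7\right) - 88} - 333 = \sqrt{7 \cdot 9 + \left(-107 + 19\right)} - 333 = \sqrt{63 - 88} - 333 = \sqrt{-25} - 333 = 5 i - 333 = -333 + 5 i$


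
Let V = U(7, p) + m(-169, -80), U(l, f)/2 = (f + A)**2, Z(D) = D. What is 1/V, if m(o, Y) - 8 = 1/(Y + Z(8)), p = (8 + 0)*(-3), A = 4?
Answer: 72/58175 ≈ 0.0012376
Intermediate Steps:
p = -24 (p = 8*(-3) = -24)
m(o, Y) = 8 + 1/(8 + Y) (m(o, Y) = 8 + 1/(Y + 8) = 8 + 1/(8 + Y))
U(l, f) = 2*(4 + f)**2 (U(l, f) = 2*(f + 4)**2 = 2*(4 + f)**2)
V = 58175/72 (V = 2*(4 - 24)**2 + (65 + 8*(-80))/(8 - 80) = 2*(-20)**2 + (65 - 640)/(-72) = 2*400 - 1/72*(-575) = 800 + 575/72 = 58175/72 ≈ 807.99)
1/V = 1/(58175/72) = 72/58175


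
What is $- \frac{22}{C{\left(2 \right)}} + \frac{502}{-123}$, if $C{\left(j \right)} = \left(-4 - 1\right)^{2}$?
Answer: $- \frac{15256}{3075} \approx -4.9613$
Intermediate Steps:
$C{\left(j \right)} = 25$ ($C{\left(j \right)} = \left(-5\right)^{2} = 25$)
$- \frac{22}{C{\left(2 \right)}} + \frac{502}{-123} = - \frac{22}{25} + \frac{502}{-123} = \left(-22\right) \frac{1}{25} + 502 \left(- \frac{1}{123}\right) = - \frac{22}{25} - \frac{502}{123} = - \frac{15256}{3075}$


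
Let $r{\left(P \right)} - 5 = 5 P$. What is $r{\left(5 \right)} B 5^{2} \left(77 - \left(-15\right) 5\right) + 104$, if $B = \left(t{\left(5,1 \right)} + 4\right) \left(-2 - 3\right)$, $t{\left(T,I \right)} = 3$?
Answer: $-3989896$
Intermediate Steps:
$r{\left(P \right)} = 5 + 5 P$
$B = -35$ ($B = \left(3 + 4\right) \left(-2 - 3\right) = 7 \left(-5\right) = -35$)
$r{\left(5 \right)} B 5^{2} \left(77 - \left(-15\right) 5\right) + 104 = \left(5 + 5 \cdot 5\right) \left(-35\right) 5^{2} \left(77 - \left(-15\right) 5\right) + 104 = \left(5 + 25\right) \left(-35\right) 25 \left(77 - -75\right) + 104 = 30 \left(-35\right) 25 \left(77 + 75\right) + 104 = \left(-1050\right) 25 \cdot 152 + 104 = \left(-26250\right) 152 + 104 = -3990000 + 104 = -3989896$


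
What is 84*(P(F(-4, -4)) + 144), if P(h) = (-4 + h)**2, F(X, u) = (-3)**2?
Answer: 14196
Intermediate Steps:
F(X, u) = 9
84*(P(F(-4, -4)) + 144) = 84*((-4 + 9)**2 + 144) = 84*(5**2 + 144) = 84*(25 + 144) = 84*169 = 14196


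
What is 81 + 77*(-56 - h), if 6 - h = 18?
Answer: -3307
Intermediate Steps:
h = -12 (h = 6 - 1*18 = 6 - 18 = -12)
81 + 77*(-56 - h) = 81 + 77*(-56 - 1*(-12)) = 81 + 77*(-56 + 12) = 81 + 77*(-44) = 81 - 3388 = -3307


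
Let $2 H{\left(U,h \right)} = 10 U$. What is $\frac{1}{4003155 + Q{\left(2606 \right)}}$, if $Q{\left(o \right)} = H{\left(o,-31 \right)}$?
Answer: $\frac{1}{4016185} \approx 2.4899 \cdot 10^{-7}$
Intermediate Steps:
$H{\left(U,h \right)} = 5 U$ ($H{\left(U,h \right)} = \frac{10 U}{2} = 5 U$)
$Q{\left(o \right)} = 5 o$
$\frac{1}{4003155 + Q{\left(2606 \right)}} = \frac{1}{4003155 + 5 \cdot 2606} = \frac{1}{4003155 + 13030} = \frac{1}{4016185}$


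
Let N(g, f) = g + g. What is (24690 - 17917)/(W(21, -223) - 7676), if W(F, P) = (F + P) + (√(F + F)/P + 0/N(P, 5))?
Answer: -442237460821/514387526399 + 1510379*√42/3086325158394 ≈ -0.85973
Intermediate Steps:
N(g, f) = 2*g
W(F, P) = F + P + √2*√F/P (W(F, P) = (F + P) + (√(F + F)/P + 0/((2*P))) = (F + P) + (√(2*F)/P + 0*(1/(2*P))) = (F + P) + ((√2*√F)/P + 0) = (F + P) + (√2*√F/P + 0) = (F + P) + √2*√F/P = F + P + √2*√F/P)
(24690 - 17917)/(W(21, -223) - 7676) = (24690 - 17917)/((21 - 223 + √2*√21/(-223)) - 7676) = 6773/((21 - 223 + √2*√21*(-1/223)) - 7676) = 6773/((21 - 223 - √42/223) - 7676) = 6773/((-202 - √42/223) - 7676) = 6773/(-7878 - √42/223)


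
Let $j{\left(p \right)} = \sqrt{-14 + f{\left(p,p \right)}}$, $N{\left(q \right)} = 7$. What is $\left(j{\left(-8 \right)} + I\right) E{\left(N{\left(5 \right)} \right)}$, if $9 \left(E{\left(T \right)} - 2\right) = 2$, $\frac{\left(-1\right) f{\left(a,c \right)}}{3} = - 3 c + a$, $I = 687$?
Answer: $\frac{4580}{3} + \frac{20 i \sqrt{62}}{9} \approx 1526.7 + 17.498 i$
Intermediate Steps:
$f{\left(a,c \right)} = - 3 a + 9 c$ ($f{\left(a,c \right)} = - 3 \left(- 3 c + a\right) = - 3 \left(a - 3 c\right) = - 3 a + 9 c$)
$j{\left(p \right)} = \sqrt{-14 + 6 p}$ ($j{\left(p \right)} = \sqrt{-14 + \left(- 3 p + 9 p\right)} = \sqrt{-14 + 6 p}$)
$E{\left(T \right)} = \frac{20}{9}$ ($E{\left(T \right)} = 2 + \frac{1}{9} \cdot 2 = 2 + \frac{2}{9} = \frac{20}{9}$)
$\left(j{\left(-8 \right)} + I\right) E{\left(N{\left(5 \right)} \right)} = \left(\sqrt{-14 + 6 \left(-8\right)} + 687\right) \frac{20}{9} = \left(\sqrt{-14 - 48} + 687\right) \frac{20}{9} = \left(\sqrt{-62} + 687\right) \frac{20}{9} = \left(i \sqrt{62} + 687\right) \frac{20}{9} = \left(687 + i \sqrt{62}\right) \frac{20}{9} = \frac{4580}{3} + \frac{20 i \sqrt{62}}{9}$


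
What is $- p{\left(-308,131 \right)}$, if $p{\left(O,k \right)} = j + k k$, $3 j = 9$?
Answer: $-17164$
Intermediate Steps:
$j = 3$ ($j = \frac{1}{3} \cdot 9 = 3$)
$p{\left(O,k \right)} = 3 + k^{2}$ ($p{\left(O,k \right)} = 3 + k k = 3 + k^{2}$)
$- p{\left(-308,131 \right)} = - (3 + 131^{2}) = - (3 + 17161) = \left(-1\right) 17164 = -17164$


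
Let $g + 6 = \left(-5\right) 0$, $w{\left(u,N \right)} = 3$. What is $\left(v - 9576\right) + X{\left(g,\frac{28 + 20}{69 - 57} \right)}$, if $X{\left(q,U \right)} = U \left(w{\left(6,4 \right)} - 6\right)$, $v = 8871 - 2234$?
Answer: $-2951$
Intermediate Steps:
$g = -6$ ($g = -6 - 0 = -6 + 0 = -6$)
$v = 6637$ ($v = 8871 - 2234 = 6637$)
$X{\left(q,U \right)} = - 3 U$ ($X{\left(q,U \right)} = U \left(3 - 6\right) = U \left(-3\right) = - 3 U$)
$\left(v - 9576\right) + X{\left(g,\frac{28 + 20}{69 - 57} \right)} = \left(6637 - 9576\right) - 3 \frac{28 + 20}{69 - 57} = -2939 - 3 \cdot \frac{48}{12} = -2939 - 3 \cdot 48 \cdot \frac{1}{12} = -2939 - 12 = -2951$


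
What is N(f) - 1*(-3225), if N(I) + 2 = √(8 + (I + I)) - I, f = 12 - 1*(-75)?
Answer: 3136 + √182 ≈ 3149.5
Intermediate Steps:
f = 87 (f = 12 + 75 = 87)
N(I) = -2 + √(8 + 2*I) - I (N(I) = -2 + (√(8 + (I + I)) - I) = -2 + (√(8 + 2*I) - I) = -2 + √(8 + 2*I) - I)
N(f) - 1*(-3225) = (-2 + √(8 + 2*87) - 1*87) - 1*(-3225) = (-2 + √(8 + 174) - 87) + 3225 = (-2 + √182 - 87) + 3225 = (-89 + √182) + 3225 = 3136 + √182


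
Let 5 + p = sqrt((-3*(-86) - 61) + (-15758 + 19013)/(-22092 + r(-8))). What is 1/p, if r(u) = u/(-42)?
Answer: 2319640/79727261 + 2*sqrt(10592109617702)/79727261 ≈ 0.11074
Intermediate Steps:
r(u) = -u/42 (r(u) = u*(-1/42) = -u/42)
p = -5 + sqrt(10592109617702)/231964 (p = -5 + sqrt((-3*(-86) - 61) + (-15758 + 19013)/(-22092 - 1/42*(-8))) = -5 + sqrt((258 - 61) + 3255/(-22092 + 4/21)) = -5 + sqrt(197 + 3255/(-463928/21)) = -5 + sqrt(197 + 3255*(-21/463928)) = -5 + sqrt(197 - 68355/463928) = -5 + sqrt(91325461/463928) = -5 + sqrt(10592109617702)/231964 ≈ 9.0304)
1/p = 1/(-5 + sqrt(10592109617702)/231964)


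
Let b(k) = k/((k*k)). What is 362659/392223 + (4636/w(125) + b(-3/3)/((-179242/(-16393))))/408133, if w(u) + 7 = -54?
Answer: 26524815637210519/28692906943178478 ≈ 0.92444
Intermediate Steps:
w(u) = -61 (w(u) = -7 - 54 = -61)
b(k) = 1/k (b(k) = k/(k²) = k/k² = 1/k)
362659/392223 + (4636/w(125) + b(-3/3)/((-179242/(-16393))))/408133 = 362659/392223 + (4636/(-61) + 1/(((-3/3))*((-179242/(-16393)))))/408133 = 362659*(1/392223) + (4636*(-1/61) + 1/((((⅓)*(-3)))*((-179242*(-1/16393)))))*(1/408133) = 362659/392223 + (-76 + 1/((-1)*(179242/16393)))*(1/408133) = 362659/392223 + (-76 - 1*16393/179242)*(1/408133) = 362659/392223 + (-76 - 16393/179242)*(1/408133) = 362659/392223 - 13638785/179242*1/408133 = 362659/392223 - 13638785/73154575186 = 26524815637210519/28692906943178478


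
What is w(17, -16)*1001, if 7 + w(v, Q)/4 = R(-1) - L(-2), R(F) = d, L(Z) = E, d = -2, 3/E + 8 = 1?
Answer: -34320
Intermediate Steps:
E = -3/7 (E = 3/(-8 + 1) = 3/(-7) = 3*(-⅐) = -3/7 ≈ -0.42857)
L(Z) = -3/7
R(F) = -2
w(v, Q) = -240/7 (w(v, Q) = -28 + 4*(-2 - 1*(-3/7)) = -28 + 4*(-2 + 3/7) = -28 + 4*(-11/7) = -28 - 44/7 = -240/7)
w(17, -16)*1001 = -240/7*1001 = -34320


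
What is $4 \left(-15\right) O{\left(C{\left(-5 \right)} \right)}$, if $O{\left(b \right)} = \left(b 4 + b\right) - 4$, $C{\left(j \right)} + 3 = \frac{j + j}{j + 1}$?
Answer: $390$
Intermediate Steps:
$C{\left(j \right)} = -3 + \frac{2 j}{1 + j}$ ($C{\left(j \right)} = -3 + \frac{j + j}{j + 1} = -3 + \frac{2 j}{1 + j}$)
$O{\left(b \right)} = -4 + 5 b$ ($O{\left(b \right)} = \left(4 b + b\right) - 4 = 5 b - 4 = -4 + 5 b$)
$4 \left(-15\right) O{\left(C{\left(-5 \right)} \right)} = 4 \left(-15\right) \left(-4 + 5 \frac{-3 - -5}{1 - 5}\right) = - 60 \left(-4 + 5 \frac{-3 + 5}{-4}\right) = - 60 \left(-4 + 5 \left(\left(- \frac{1}{4}\right) 2\right)\right) = - 60 \left(-4 + 5 \left(- \frac{1}{2}\right)\right) = - 60 \left(-4 - \frac{5}{2}\right) = \left(-60\right) \left(- \frac{13}{2}\right) = 390$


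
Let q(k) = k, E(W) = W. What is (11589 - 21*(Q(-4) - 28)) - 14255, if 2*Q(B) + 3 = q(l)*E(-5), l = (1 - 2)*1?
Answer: -2099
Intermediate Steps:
l = -1 (l = -1*1 = -1)
Q(B) = 1 (Q(B) = -3/2 + (-1*(-5))/2 = -3/2 + (½)*5 = -3/2 + 5/2 = 1)
(11589 - 21*(Q(-4) - 28)) - 14255 = (11589 - 21*(1 - 28)) - 14255 = (11589 - 21*(-27)) - 14255 = (11589 - 1*(-567)) - 14255 = (11589 + 567) - 14255 = 12156 - 14255 = -2099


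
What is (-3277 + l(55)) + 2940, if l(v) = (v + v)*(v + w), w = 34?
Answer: 9453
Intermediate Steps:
l(v) = 2*v*(34 + v) (l(v) = (v + v)*(v + 34) = (2*v)*(34 + v) = 2*v*(34 + v))
(-3277 + l(55)) + 2940 = (-3277 + 2*55*(34 + 55)) + 2940 = (-3277 + 2*55*89) + 2940 = (-3277 + 9790) + 2940 = 6513 + 2940 = 9453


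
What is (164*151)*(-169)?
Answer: -4185116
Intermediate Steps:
(164*151)*(-169) = 24764*(-169) = -4185116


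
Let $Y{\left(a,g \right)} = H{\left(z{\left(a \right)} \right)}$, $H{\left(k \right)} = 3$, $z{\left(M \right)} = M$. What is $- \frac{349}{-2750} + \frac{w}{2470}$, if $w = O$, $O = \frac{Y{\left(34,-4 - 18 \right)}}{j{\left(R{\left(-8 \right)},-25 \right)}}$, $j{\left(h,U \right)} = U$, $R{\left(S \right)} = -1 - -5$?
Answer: $\frac{8617}{67925} \approx 0.12686$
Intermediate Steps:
$R{\left(S \right)} = 4$ ($R{\left(S \right)} = -1 + 5 = 4$)
$Y{\left(a,g \right)} = 3$
$O = - \frac{3}{25}$ ($O = \frac{3}{-25} = 3 \left(- \frac{1}{25}\right) = - \frac{3}{25} \approx -0.12$)
$w = - \frac{3}{25} \approx -0.12$
$- \frac{349}{-2750} + \frac{w}{2470} = - \frac{349}{-2750} - \frac{3}{25 \cdot 2470} = \left(-349\right) \left(- \frac{1}{2750}\right) - \frac{3}{61750} = \frac{349}{2750} - \frac{3}{61750} = \frac{8617}{67925}$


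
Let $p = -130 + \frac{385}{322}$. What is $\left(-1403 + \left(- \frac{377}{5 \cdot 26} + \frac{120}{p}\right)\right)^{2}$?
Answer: $\frac{1235203291609}{624100} \approx 1.9792 \cdot 10^{6}$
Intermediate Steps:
$p = - \frac{5925}{46}$ ($p = -130 + 385 \cdot \frac{1}{322} = -130 + \frac{55}{46} = - \frac{5925}{46} \approx -128.8$)
$\left(-1403 + \left(- \frac{377}{5 \cdot 26} + \frac{120}{p}\right)\right)^{2} = \left(-1403 + \left(- \frac{377}{5 \cdot 26} + \frac{120}{- \frac{5925}{46}}\right)\right)^{2} = \left(-1403 + \left(- \frac{377}{130} + 120 \left(- \frac{46}{5925}\right)\right)\right)^{2} = \left(-1403 - \frac{3027}{790}\right)^{2} = \left(- \frac{1111397}{790}\right)^{2} = \frac{1235203291609}{624100}$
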